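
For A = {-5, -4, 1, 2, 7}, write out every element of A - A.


A - A = {a - a' : a, a' ∈ A}.
Compute a - a' for each ordered pair (a, a'):
a = -5: -5--5=0, -5--4=-1, -5-1=-6, -5-2=-7, -5-7=-12
a = -4: -4--5=1, -4--4=0, -4-1=-5, -4-2=-6, -4-7=-11
a = 1: 1--5=6, 1--4=5, 1-1=0, 1-2=-1, 1-7=-6
a = 2: 2--5=7, 2--4=6, 2-1=1, 2-2=0, 2-7=-5
a = 7: 7--5=12, 7--4=11, 7-1=6, 7-2=5, 7-7=0
Collecting distinct values (and noting 0 appears from a-a):
A - A = {-12, -11, -7, -6, -5, -1, 0, 1, 5, 6, 7, 11, 12}
|A - A| = 13

A - A = {-12, -11, -7, -6, -5, -1, 0, 1, 5, 6, 7, 11, 12}


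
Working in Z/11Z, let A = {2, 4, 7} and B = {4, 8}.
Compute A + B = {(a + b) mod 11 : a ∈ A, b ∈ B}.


Work in Z/11Z: reduce every sum a + b modulo 11.
Enumerate all 6 pairs:
a = 2: 2+4=6, 2+8=10
a = 4: 4+4=8, 4+8=1
a = 7: 7+4=0, 7+8=4
Distinct residues collected: {0, 1, 4, 6, 8, 10}
|A + B| = 6 (out of 11 total residues).

A + B = {0, 1, 4, 6, 8, 10}


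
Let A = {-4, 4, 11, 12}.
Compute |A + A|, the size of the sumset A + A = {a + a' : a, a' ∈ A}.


A + A = {a + a' : a, a' ∈ A}; |A| = 4.
General bounds: 2|A| - 1 ≤ |A + A| ≤ |A|(|A|+1)/2, i.e. 7 ≤ |A + A| ≤ 10.
Lower bound 2|A|-1 is attained iff A is an arithmetic progression.
Enumerate sums a + a' for a ≤ a' (symmetric, so this suffices):
a = -4: -4+-4=-8, -4+4=0, -4+11=7, -4+12=8
a = 4: 4+4=8, 4+11=15, 4+12=16
a = 11: 11+11=22, 11+12=23
a = 12: 12+12=24
Distinct sums: {-8, 0, 7, 8, 15, 16, 22, 23, 24}
|A + A| = 9

|A + A| = 9


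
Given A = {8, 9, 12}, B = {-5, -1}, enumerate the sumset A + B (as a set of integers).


A + B = {a + b : a ∈ A, b ∈ B}.
Enumerate all |A|·|B| = 3·2 = 6 pairs (a, b) and collect distinct sums.
a = 8: 8+-5=3, 8+-1=7
a = 9: 9+-5=4, 9+-1=8
a = 12: 12+-5=7, 12+-1=11
Collecting distinct sums: A + B = {3, 4, 7, 8, 11}
|A + B| = 5

A + B = {3, 4, 7, 8, 11}


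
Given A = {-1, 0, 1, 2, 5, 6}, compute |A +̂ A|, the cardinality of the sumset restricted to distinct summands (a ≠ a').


Restricted sumset: A +̂ A = {a + a' : a ∈ A, a' ∈ A, a ≠ a'}.
Equivalently, take A + A and drop any sum 2a that is achievable ONLY as a + a for a ∈ A (i.e. sums representable only with equal summands).
Enumerate pairs (a, a') with a < a' (symmetric, so each unordered pair gives one sum; this covers all a ≠ a'):
  -1 + 0 = -1
  -1 + 1 = 0
  -1 + 2 = 1
  -1 + 5 = 4
  -1 + 6 = 5
  0 + 1 = 1
  0 + 2 = 2
  0 + 5 = 5
  0 + 6 = 6
  1 + 2 = 3
  1 + 5 = 6
  1 + 6 = 7
  2 + 5 = 7
  2 + 6 = 8
  5 + 6 = 11
Collected distinct sums: {-1, 0, 1, 2, 3, 4, 5, 6, 7, 8, 11}
|A +̂ A| = 11
(Reference bound: |A +̂ A| ≥ 2|A| - 3 for |A| ≥ 2, with |A| = 6 giving ≥ 9.)

|A +̂ A| = 11


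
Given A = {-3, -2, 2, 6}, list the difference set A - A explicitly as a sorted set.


A - A = {a - a' : a, a' ∈ A}.
Compute a - a' for each ordered pair (a, a'):
a = -3: -3--3=0, -3--2=-1, -3-2=-5, -3-6=-9
a = -2: -2--3=1, -2--2=0, -2-2=-4, -2-6=-8
a = 2: 2--3=5, 2--2=4, 2-2=0, 2-6=-4
a = 6: 6--3=9, 6--2=8, 6-2=4, 6-6=0
Collecting distinct values (and noting 0 appears from a-a):
A - A = {-9, -8, -5, -4, -1, 0, 1, 4, 5, 8, 9}
|A - A| = 11

A - A = {-9, -8, -5, -4, -1, 0, 1, 4, 5, 8, 9}


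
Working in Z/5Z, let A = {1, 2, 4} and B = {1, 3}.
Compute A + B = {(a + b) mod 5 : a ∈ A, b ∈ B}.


Work in Z/5Z: reduce every sum a + b modulo 5.
Enumerate all 6 pairs:
a = 1: 1+1=2, 1+3=4
a = 2: 2+1=3, 2+3=0
a = 4: 4+1=0, 4+3=2
Distinct residues collected: {0, 2, 3, 4}
|A + B| = 4 (out of 5 total residues).

A + B = {0, 2, 3, 4}


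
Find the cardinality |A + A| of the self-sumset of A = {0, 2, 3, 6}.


A + A = {a + a' : a, a' ∈ A}; |A| = 4.
General bounds: 2|A| - 1 ≤ |A + A| ≤ |A|(|A|+1)/2, i.e. 7 ≤ |A + A| ≤ 10.
Lower bound 2|A|-1 is attained iff A is an arithmetic progression.
Enumerate sums a + a' for a ≤ a' (symmetric, so this suffices):
a = 0: 0+0=0, 0+2=2, 0+3=3, 0+6=6
a = 2: 2+2=4, 2+3=5, 2+6=8
a = 3: 3+3=6, 3+6=9
a = 6: 6+6=12
Distinct sums: {0, 2, 3, 4, 5, 6, 8, 9, 12}
|A + A| = 9

|A + A| = 9


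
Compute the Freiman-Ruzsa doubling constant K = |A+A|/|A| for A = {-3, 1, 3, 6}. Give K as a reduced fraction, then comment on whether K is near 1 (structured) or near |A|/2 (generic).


|A| = 4.
Compute A + A by enumerating all 16 pairs.
A + A = {-6, -2, 0, 2, 3, 4, 6, 7, 9, 12}, so |A + A| = 10.
K = |A + A| / |A| = 10/4 = 5/2 ≈ 2.5000.
Reference: AP of size 4 gives K = 7/4 ≈ 1.7500; a fully generic set of size 4 gives K ≈ 2.5000.

|A| = 4, |A + A| = 10, K = 10/4 = 5/2.


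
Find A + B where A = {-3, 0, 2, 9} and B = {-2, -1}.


A + B = {a + b : a ∈ A, b ∈ B}.
Enumerate all |A|·|B| = 4·2 = 8 pairs (a, b) and collect distinct sums.
a = -3: -3+-2=-5, -3+-1=-4
a = 0: 0+-2=-2, 0+-1=-1
a = 2: 2+-2=0, 2+-1=1
a = 9: 9+-2=7, 9+-1=8
Collecting distinct sums: A + B = {-5, -4, -2, -1, 0, 1, 7, 8}
|A + B| = 8

A + B = {-5, -4, -2, -1, 0, 1, 7, 8}


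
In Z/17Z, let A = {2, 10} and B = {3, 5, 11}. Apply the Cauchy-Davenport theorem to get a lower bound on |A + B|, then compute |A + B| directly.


Cauchy-Davenport: |A + B| ≥ min(p, |A| + |B| - 1) for A, B nonempty in Z/pZ.
|A| = 2, |B| = 3, p = 17.
CD lower bound = min(17, 2 + 3 - 1) = min(17, 4) = 4.
Compute A + B mod 17 directly:
a = 2: 2+3=5, 2+5=7, 2+11=13
a = 10: 10+3=13, 10+5=15, 10+11=4
A + B = {4, 5, 7, 13, 15}, so |A + B| = 5.
Verify: 5 ≥ 4? Yes ✓.

CD lower bound = 4, actual |A + B| = 5.


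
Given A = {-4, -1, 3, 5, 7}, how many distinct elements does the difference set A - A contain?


A - A = {a - a' : a, a' ∈ A}; |A| = 5.
Bounds: 2|A|-1 ≤ |A - A| ≤ |A|² - |A| + 1, i.e. 9 ≤ |A - A| ≤ 21.
Note: 0 ∈ A - A always (from a - a). The set is symmetric: if d ∈ A - A then -d ∈ A - A.
Enumerate nonzero differences d = a - a' with a > a' (then include -d):
Positive differences: {2, 3, 4, 6, 7, 8, 9, 11}
Full difference set: {0} ∪ (positive diffs) ∪ (negative diffs).
|A - A| = 1 + 2·8 = 17 (matches direct enumeration: 17).

|A - A| = 17


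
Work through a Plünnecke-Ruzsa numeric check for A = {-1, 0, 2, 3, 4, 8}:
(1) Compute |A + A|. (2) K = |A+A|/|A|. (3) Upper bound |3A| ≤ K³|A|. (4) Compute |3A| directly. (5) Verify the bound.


|A| = 6.
Step 1: Compute A + A by enumerating all 36 pairs.
A + A = {-2, -1, 0, 1, 2, 3, 4, 5, 6, 7, 8, 10, 11, 12, 16}, so |A + A| = 15.
Step 2: Doubling constant K = |A + A|/|A| = 15/6 = 15/6 ≈ 2.5000.
Step 3: Plünnecke-Ruzsa gives |3A| ≤ K³·|A| = (2.5000)³ · 6 ≈ 93.7500.
Step 4: Compute 3A = A + A + A directly by enumerating all triples (a,b,c) ∈ A³; |3A| = 24.
Step 5: Check 24 ≤ 93.7500? Yes ✓.

K = 15/6, Plünnecke-Ruzsa bound K³|A| ≈ 93.7500, |3A| = 24, inequality holds.


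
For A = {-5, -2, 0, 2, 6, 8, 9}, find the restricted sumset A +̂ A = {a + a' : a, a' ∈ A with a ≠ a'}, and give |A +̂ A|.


Restricted sumset: A +̂ A = {a + a' : a ∈ A, a' ∈ A, a ≠ a'}.
Equivalently, take A + A and drop any sum 2a that is achievable ONLY as a + a for a ∈ A (i.e. sums representable only with equal summands).
Enumerate pairs (a, a') with a < a' (symmetric, so each unordered pair gives one sum; this covers all a ≠ a'):
  -5 + -2 = -7
  -5 + 0 = -5
  -5 + 2 = -3
  -5 + 6 = 1
  -5 + 8 = 3
  -5 + 9 = 4
  -2 + 0 = -2
  -2 + 2 = 0
  -2 + 6 = 4
  -2 + 8 = 6
  -2 + 9 = 7
  0 + 2 = 2
  0 + 6 = 6
  0 + 8 = 8
  0 + 9 = 9
  2 + 6 = 8
  2 + 8 = 10
  2 + 9 = 11
  6 + 8 = 14
  6 + 9 = 15
  8 + 9 = 17
Collected distinct sums: {-7, -5, -3, -2, 0, 1, 2, 3, 4, 6, 7, 8, 9, 10, 11, 14, 15, 17}
|A +̂ A| = 18
(Reference bound: |A +̂ A| ≥ 2|A| - 3 for |A| ≥ 2, with |A| = 7 giving ≥ 11.)

|A +̂ A| = 18


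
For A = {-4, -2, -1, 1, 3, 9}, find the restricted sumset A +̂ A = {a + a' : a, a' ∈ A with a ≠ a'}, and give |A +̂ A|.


Restricted sumset: A +̂ A = {a + a' : a ∈ A, a' ∈ A, a ≠ a'}.
Equivalently, take A + A and drop any sum 2a that is achievable ONLY as a + a for a ∈ A (i.e. sums representable only with equal summands).
Enumerate pairs (a, a') with a < a' (symmetric, so each unordered pair gives one sum; this covers all a ≠ a'):
  -4 + -2 = -6
  -4 + -1 = -5
  -4 + 1 = -3
  -4 + 3 = -1
  -4 + 9 = 5
  -2 + -1 = -3
  -2 + 1 = -1
  -2 + 3 = 1
  -2 + 9 = 7
  -1 + 1 = 0
  -1 + 3 = 2
  -1 + 9 = 8
  1 + 3 = 4
  1 + 9 = 10
  3 + 9 = 12
Collected distinct sums: {-6, -5, -3, -1, 0, 1, 2, 4, 5, 7, 8, 10, 12}
|A +̂ A| = 13
(Reference bound: |A +̂ A| ≥ 2|A| - 3 for |A| ≥ 2, with |A| = 6 giving ≥ 9.)

|A +̂ A| = 13


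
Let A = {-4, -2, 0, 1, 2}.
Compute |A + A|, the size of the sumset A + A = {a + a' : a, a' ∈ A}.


A + A = {a + a' : a, a' ∈ A}; |A| = 5.
General bounds: 2|A| - 1 ≤ |A + A| ≤ |A|(|A|+1)/2, i.e. 9 ≤ |A + A| ≤ 15.
Lower bound 2|A|-1 is attained iff A is an arithmetic progression.
Enumerate sums a + a' for a ≤ a' (symmetric, so this suffices):
a = -4: -4+-4=-8, -4+-2=-6, -4+0=-4, -4+1=-3, -4+2=-2
a = -2: -2+-2=-4, -2+0=-2, -2+1=-1, -2+2=0
a = 0: 0+0=0, 0+1=1, 0+2=2
a = 1: 1+1=2, 1+2=3
a = 2: 2+2=4
Distinct sums: {-8, -6, -4, -3, -2, -1, 0, 1, 2, 3, 4}
|A + A| = 11

|A + A| = 11


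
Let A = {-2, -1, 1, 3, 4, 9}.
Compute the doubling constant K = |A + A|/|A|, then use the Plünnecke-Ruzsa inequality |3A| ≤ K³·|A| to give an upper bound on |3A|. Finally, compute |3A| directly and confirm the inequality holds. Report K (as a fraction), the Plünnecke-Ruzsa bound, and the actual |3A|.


|A| = 6.
Step 1: Compute A + A by enumerating all 36 pairs.
A + A = {-4, -3, -2, -1, 0, 1, 2, 3, 4, 5, 6, 7, 8, 10, 12, 13, 18}, so |A + A| = 17.
Step 2: Doubling constant K = |A + A|/|A| = 17/6 = 17/6 ≈ 2.8333.
Step 3: Plünnecke-Ruzsa gives |3A| ≤ K³·|A| = (2.8333)³ · 6 ≈ 136.4722.
Step 4: Compute 3A = A + A + A directly by enumerating all triples (a,b,c) ∈ A³; |3A| = 28.
Step 5: Check 28 ≤ 136.4722? Yes ✓.

K = 17/6, Plünnecke-Ruzsa bound K³|A| ≈ 136.4722, |3A| = 28, inequality holds.


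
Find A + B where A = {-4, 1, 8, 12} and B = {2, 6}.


A + B = {a + b : a ∈ A, b ∈ B}.
Enumerate all |A|·|B| = 4·2 = 8 pairs (a, b) and collect distinct sums.
a = -4: -4+2=-2, -4+6=2
a = 1: 1+2=3, 1+6=7
a = 8: 8+2=10, 8+6=14
a = 12: 12+2=14, 12+6=18
Collecting distinct sums: A + B = {-2, 2, 3, 7, 10, 14, 18}
|A + B| = 7

A + B = {-2, 2, 3, 7, 10, 14, 18}


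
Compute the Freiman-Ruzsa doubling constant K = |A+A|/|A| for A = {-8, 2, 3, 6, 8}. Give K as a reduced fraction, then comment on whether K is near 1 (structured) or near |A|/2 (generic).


|A| = 5.
Compute A + A by enumerating all 25 pairs.
A + A = {-16, -6, -5, -2, 0, 4, 5, 6, 8, 9, 10, 11, 12, 14, 16}, so |A + A| = 15.
K = |A + A| / |A| = 15/5 = 3/1 ≈ 3.0000.
Reference: AP of size 5 gives K = 9/5 ≈ 1.8000; a fully generic set of size 5 gives K ≈ 3.0000.

|A| = 5, |A + A| = 15, K = 15/5 = 3/1.


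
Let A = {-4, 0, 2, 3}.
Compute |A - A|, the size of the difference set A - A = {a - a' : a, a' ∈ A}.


A - A = {a - a' : a, a' ∈ A}; |A| = 4.
Bounds: 2|A|-1 ≤ |A - A| ≤ |A|² - |A| + 1, i.e. 7 ≤ |A - A| ≤ 13.
Note: 0 ∈ A - A always (from a - a). The set is symmetric: if d ∈ A - A then -d ∈ A - A.
Enumerate nonzero differences d = a - a' with a > a' (then include -d):
Positive differences: {1, 2, 3, 4, 6, 7}
Full difference set: {0} ∪ (positive diffs) ∪ (negative diffs).
|A - A| = 1 + 2·6 = 13 (matches direct enumeration: 13).

|A - A| = 13


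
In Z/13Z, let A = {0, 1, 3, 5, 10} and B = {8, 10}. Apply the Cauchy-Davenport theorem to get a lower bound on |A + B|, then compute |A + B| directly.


Cauchy-Davenport: |A + B| ≥ min(p, |A| + |B| - 1) for A, B nonempty in Z/pZ.
|A| = 5, |B| = 2, p = 13.
CD lower bound = min(13, 5 + 2 - 1) = min(13, 6) = 6.
Compute A + B mod 13 directly:
a = 0: 0+8=8, 0+10=10
a = 1: 1+8=9, 1+10=11
a = 3: 3+8=11, 3+10=0
a = 5: 5+8=0, 5+10=2
a = 10: 10+8=5, 10+10=7
A + B = {0, 2, 5, 7, 8, 9, 10, 11}, so |A + B| = 8.
Verify: 8 ≥ 6? Yes ✓.

CD lower bound = 6, actual |A + B| = 8.


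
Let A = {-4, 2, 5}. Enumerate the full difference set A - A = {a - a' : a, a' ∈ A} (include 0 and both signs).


A - A = {a - a' : a, a' ∈ A}.
Compute a - a' for each ordered pair (a, a'):
a = -4: -4--4=0, -4-2=-6, -4-5=-9
a = 2: 2--4=6, 2-2=0, 2-5=-3
a = 5: 5--4=9, 5-2=3, 5-5=0
Collecting distinct values (and noting 0 appears from a-a):
A - A = {-9, -6, -3, 0, 3, 6, 9}
|A - A| = 7

A - A = {-9, -6, -3, 0, 3, 6, 9}


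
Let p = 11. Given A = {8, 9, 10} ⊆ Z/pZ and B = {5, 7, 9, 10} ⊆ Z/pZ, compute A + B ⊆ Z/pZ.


Work in Z/11Z: reduce every sum a + b modulo 11.
Enumerate all 12 pairs:
a = 8: 8+5=2, 8+7=4, 8+9=6, 8+10=7
a = 9: 9+5=3, 9+7=5, 9+9=7, 9+10=8
a = 10: 10+5=4, 10+7=6, 10+9=8, 10+10=9
Distinct residues collected: {2, 3, 4, 5, 6, 7, 8, 9}
|A + B| = 8 (out of 11 total residues).

A + B = {2, 3, 4, 5, 6, 7, 8, 9}


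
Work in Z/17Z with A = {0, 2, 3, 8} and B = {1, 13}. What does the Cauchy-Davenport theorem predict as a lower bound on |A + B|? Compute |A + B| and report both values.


Cauchy-Davenport: |A + B| ≥ min(p, |A| + |B| - 1) for A, B nonempty in Z/pZ.
|A| = 4, |B| = 2, p = 17.
CD lower bound = min(17, 4 + 2 - 1) = min(17, 5) = 5.
Compute A + B mod 17 directly:
a = 0: 0+1=1, 0+13=13
a = 2: 2+1=3, 2+13=15
a = 3: 3+1=4, 3+13=16
a = 8: 8+1=9, 8+13=4
A + B = {1, 3, 4, 9, 13, 15, 16}, so |A + B| = 7.
Verify: 7 ≥ 5? Yes ✓.

CD lower bound = 5, actual |A + B| = 7.


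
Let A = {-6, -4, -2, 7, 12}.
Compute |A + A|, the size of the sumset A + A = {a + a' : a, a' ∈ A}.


A + A = {a + a' : a, a' ∈ A}; |A| = 5.
General bounds: 2|A| - 1 ≤ |A + A| ≤ |A|(|A|+1)/2, i.e. 9 ≤ |A + A| ≤ 15.
Lower bound 2|A|-1 is attained iff A is an arithmetic progression.
Enumerate sums a + a' for a ≤ a' (symmetric, so this suffices):
a = -6: -6+-6=-12, -6+-4=-10, -6+-2=-8, -6+7=1, -6+12=6
a = -4: -4+-4=-8, -4+-2=-6, -4+7=3, -4+12=8
a = -2: -2+-2=-4, -2+7=5, -2+12=10
a = 7: 7+7=14, 7+12=19
a = 12: 12+12=24
Distinct sums: {-12, -10, -8, -6, -4, 1, 3, 5, 6, 8, 10, 14, 19, 24}
|A + A| = 14

|A + A| = 14


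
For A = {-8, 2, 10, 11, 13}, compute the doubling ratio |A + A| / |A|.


|A| = 5.
Compute A + A by enumerating all 25 pairs.
A + A = {-16, -6, 2, 3, 4, 5, 12, 13, 15, 20, 21, 22, 23, 24, 26}, so |A + A| = 15.
K = |A + A| / |A| = 15/5 = 3/1 ≈ 3.0000.
Reference: AP of size 5 gives K = 9/5 ≈ 1.8000; a fully generic set of size 5 gives K ≈ 3.0000.

|A| = 5, |A + A| = 15, K = 15/5 = 3/1.


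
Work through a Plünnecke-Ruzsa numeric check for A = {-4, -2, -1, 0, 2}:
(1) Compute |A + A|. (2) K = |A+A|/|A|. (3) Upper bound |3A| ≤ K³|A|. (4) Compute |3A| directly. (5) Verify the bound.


|A| = 5.
Step 1: Compute A + A by enumerating all 25 pairs.
A + A = {-8, -6, -5, -4, -3, -2, -1, 0, 1, 2, 4}, so |A + A| = 11.
Step 2: Doubling constant K = |A + A|/|A| = 11/5 = 11/5 ≈ 2.2000.
Step 3: Plünnecke-Ruzsa gives |3A| ≤ K³·|A| = (2.2000)³ · 5 ≈ 53.2400.
Step 4: Compute 3A = A + A + A directly by enumerating all triples (a,b,c) ∈ A³; |3A| = 17.
Step 5: Check 17 ≤ 53.2400? Yes ✓.

K = 11/5, Plünnecke-Ruzsa bound K³|A| ≈ 53.2400, |3A| = 17, inequality holds.


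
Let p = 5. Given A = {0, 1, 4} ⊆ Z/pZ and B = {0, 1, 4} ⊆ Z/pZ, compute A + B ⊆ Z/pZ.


Work in Z/5Z: reduce every sum a + b modulo 5.
Enumerate all 9 pairs:
a = 0: 0+0=0, 0+1=1, 0+4=4
a = 1: 1+0=1, 1+1=2, 1+4=0
a = 4: 4+0=4, 4+1=0, 4+4=3
Distinct residues collected: {0, 1, 2, 3, 4}
|A + B| = 5 (out of 5 total residues).

A + B = {0, 1, 2, 3, 4}


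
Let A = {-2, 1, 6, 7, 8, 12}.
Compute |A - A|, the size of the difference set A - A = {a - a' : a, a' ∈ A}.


A - A = {a - a' : a, a' ∈ A}; |A| = 6.
Bounds: 2|A|-1 ≤ |A - A| ≤ |A|² - |A| + 1, i.e. 11 ≤ |A - A| ≤ 31.
Note: 0 ∈ A - A always (from a - a). The set is symmetric: if d ∈ A - A then -d ∈ A - A.
Enumerate nonzero differences d = a - a' with a > a' (then include -d):
Positive differences: {1, 2, 3, 4, 5, 6, 7, 8, 9, 10, 11, 14}
Full difference set: {0} ∪ (positive diffs) ∪ (negative diffs).
|A - A| = 1 + 2·12 = 25 (matches direct enumeration: 25).

|A - A| = 25


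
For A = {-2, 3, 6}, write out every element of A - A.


A - A = {a - a' : a, a' ∈ A}.
Compute a - a' for each ordered pair (a, a'):
a = -2: -2--2=0, -2-3=-5, -2-6=-8
a = 3: 3--2=5, 3-3=0, 3-6=-3
a = 6: 6--2=8, 6-3=3, 6-6=0
Collecting distinct values (and noting 0 appears from a-a):
A - A = {-8, -5, -3, 0, 3, 5, 8}
|A - A| = 7

A - A = {-8, -5, -3, 0, 3, 5, 8}


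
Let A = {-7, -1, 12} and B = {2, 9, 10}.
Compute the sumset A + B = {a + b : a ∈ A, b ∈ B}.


A + B = {a + b : a ∈ A, b ∈ B}.
Enumerate all |A|·|B| = 3·3 = 9 pairs (a, b) and collect distinct sums.
a = -7: -7+2=-5, -7+9=2, -7+10=3
a = -1: -1+2=1, -1+9=8, -1+10=9
a = 12: 12+2=14, 12+9=21, 12+10=22
Collecting distinct sums: A + B = {-5, 1, 2, 3, 8, 9, 14, 21, 22}
|A + B| = 9

A + B = {-5, 1, 2, 3, 8, 9, 14, 21, 22}


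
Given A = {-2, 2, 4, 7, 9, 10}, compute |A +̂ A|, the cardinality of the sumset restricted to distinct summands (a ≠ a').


Restricted sumset: A +̂ A = {a + a' : a ∈ A, a' ∈ A, a ≠ a'}.
Equivalently, take A + A and drop any sum 2a that is achievable ONLY as a + a for a ∈ A (i.e. sums representable only with equal summands).
Enumerate pairs (a, a') with a < a' (symmetric, so each unordered pair gives one sum; this covers all a ≠ a'):
  -2 + 2 = 0
  -2 + 4 = 2
  -2 + 7 = 5
  -2 + 9 = 7
  -2 + 10 = 8
  2 + 4 = 6
  2 + 7 = 9
  2 + 9 = 11
  2 + 10 = 12
  4 + 7 = 11
  4 + 9 = 13
  4 + 10 = 14
  7 + 9 = 16
  7 + 10 = 17
  9 + 10 = 19
Collected distinct sums: {0, 2, 5, 6, 7, 8, 9, 11, 12, 13, 14, 16, 17, 19}
|A +̂ A| = 14
(Reference bound: |A +̂ A| ≥ 2|A| - 3 for |A| ≥ 2, with |A| = 6 giving ≥ 9.)

|A +̂ A| = 14


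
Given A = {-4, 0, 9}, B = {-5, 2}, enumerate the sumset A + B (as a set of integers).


A + B = {a + b : a ∈ A, b ∈ B}.
Enumerate all |A|·|B| = 3·2 = 6 pairs (a, b) and collect distinct sums.
a = -4: -4+-5=-9, -4+2=-2
a = 0: 0+-5=-5, 0+2=2
a = 9: 9+-5=4, 9+2=11
Collecting distinct sums: A + B = {-9, -5, -2, 2, 4, 11}
|A + B| = 6

A + B = {-9, -5, -2, 2, 4, 11}


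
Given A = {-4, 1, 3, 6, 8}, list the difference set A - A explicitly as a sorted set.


A - A = {a - a' : a, a' ∈ A}.
Compute a - a' for each ordered pair (a, a'):
a = -4: -4--4=0, -4-1=-5, -4-3=-7, -4-6=-10, -4-8=-12
a = 1: 1--4=5, 1-1=0, 1-3=-2, 1-6=-5, 1-8=-7
a = 3: 3--4=7, 3-1=2, 3-3=0, 3-6=-3, 3-8=-5
a = 6: 6--4=10, 6-1=5, 6-3=3, 6-6=0, 6-8=-2
a = 8: 8--4=12, 8-1=7, 8-3=5, 8-6=2, 8-8=0
Collecting distinct values (and noting 0 appears from a-a):
A - A = {-12, -10, -7, -5, -3, -2, 0, 2, 3, 5, 7, 10, 12}
|A - A| = 13

A - A = {-12, -10, -7, -5, -3, -2, 0, 2, 3, 5, 7, 10, 12}


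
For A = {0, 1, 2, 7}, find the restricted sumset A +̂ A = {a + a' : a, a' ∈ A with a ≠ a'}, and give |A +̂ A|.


Restricted sumset: A +̂ A = {a + a' : a ∈ A, a' ∈ A, a ≠ a'}.
Equivalently, take A + A and drop any sum 2a that is achievable ONLY as a + a for a ∈ A (i.e. sums representable only with equal summands).
Enumerate pairs (a, a') with a < a' (symmetric, so each unordered pair gives one sum; this covers all a ≠ a'):
  0 + 1 = 1
  0 + 2 = 2
  0 + 7 = 7
  1 + 2 = 3
  1 + 7 = 8
  2 + 7 = 9
Collected distinct sums: {1, 2, 3, 7, 8, 9}
|A +̂ A| = 6
(Reference bound: |A +̂ A| ≥ 2|A| - 3 for |A| ≥ 2, with |A| = 4 giving ≥ 5.)

|A +̂ A| = 6


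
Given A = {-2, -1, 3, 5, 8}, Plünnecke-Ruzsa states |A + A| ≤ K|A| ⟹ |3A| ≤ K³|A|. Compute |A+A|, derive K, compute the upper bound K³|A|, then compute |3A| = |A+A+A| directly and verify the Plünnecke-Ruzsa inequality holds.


|A| = 5.
Step 1: Compute A + A by enumerating all 25 pairs.
A + A = {-4, -3, -2, 1, 2, 3, 4, 6, 7, 8, 10, 11, 13, 16}, so |A + A| = 14.
Step 2: Doubling constant K = |A + A|/|A| = 14/5 = 14/5 ≈ 2.8000.
Step 3: Plünnecke-Ruzsa gives |3A| ≤ K³·|A| = (2.8000)³ · 5 ≈ 109.7600.
Step 4: Compute 3A = A + A + A directly by enumerating all triples (a,b,c) ∈ A³; |3A| = 26.
Step 5: Check 26 ≤ 109.7600? Yes ✓.

K = 14/5, Plünnecke-Ruzsa bound K³|A| ≈ 109.7600, |3A| = 26, inequality holds.


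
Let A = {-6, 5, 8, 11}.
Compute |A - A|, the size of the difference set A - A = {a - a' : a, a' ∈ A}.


A - A = {a - a' : a, a' ∈ A}; |A| = 4.
Bounds: 2|A|-1 ≤ |A - A| ≤ |A|² - |A| + 1, i.e. 7 ≤ |A - A| ≤ 13.
Note: 0 ∈ A - A always (from a - a). The set is symmetric: if d ∈ A - A then -d ∈ A - A.
Enumerate nonzero differences d = a - a' with a > a' (then include -d):
Positive differences: {3, 6, 11, 14, 17}
Full difference set: {0} ∪ (positive diffs) ∪ (negative diffs).
|A - A| = 1 + 2·5 = 11 (matches direct enumeration: 11).

|A - A| = 11


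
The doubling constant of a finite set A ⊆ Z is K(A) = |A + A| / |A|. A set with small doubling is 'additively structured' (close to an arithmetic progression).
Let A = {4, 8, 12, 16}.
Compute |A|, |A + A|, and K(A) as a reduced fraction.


|A| = 4.
Compute A + A by enumerating all 16 pairs.
A + A = {8, 12, 16, 20, 24, 28, 32}, so |A + A| = 7.
K = |A + A| / |A| = 7/4 (already in lowest terms) ≈ 1.7500.
Reference: AP of size 4 gives K = 7/4 ≈ 1.7500; a fully generic set of size 4 gives K ≈ 2.5000.

|A| = 4, |A + A| = 7, K = 7/4.


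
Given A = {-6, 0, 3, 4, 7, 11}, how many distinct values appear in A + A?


A + A = {a + a' : a, a' ∈ A}; |A| = 6.
General bounds: 2|A| - 1 ≤ |A + A| ≤ |A|(|A|+1)/2, i.e. 11 ≤ |A + A| ≤ 21.
Lower bound 2|A|-1 is attained iff A is an arithmetic progression.
Enumerate sums a + a' for a ≤ a' (symmetric, so this suffices):
a = -6: -6+-6=-12, -6+0=-6, -6+3=-3, -6+4=-2, -6+7=1, -6+11=5
a = 0: 0+0=0, 0+3=3, 0+4=4, 0+7=7, 0+11=11
a = 3: 3+3=6, 3+4=7, 3+7=10, 3+11=14
a = 4: 4+4=8, 4+7=11, 4+11=15
a = 7: 7+7=14, 7+11=18
a = 11: 11+11=22
Distinct sums: {-12, -6, -3, -2, 0, 1, 3, 4, 5, 6, 7, 8, 10, 11, 14, 15, 18, 22}
|A + A| = 18

|A + A| = 18


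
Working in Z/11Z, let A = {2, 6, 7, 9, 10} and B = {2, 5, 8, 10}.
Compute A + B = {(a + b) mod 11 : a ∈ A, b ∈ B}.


Work in Z/11Z: reduce every sum a + b modulo 11.
Enumerate all 20 pairs:
a = 2: 2+2=4, 2+5=7, 2+8=10, 2+10=1
a = 6: 6+2=8, 6+5=0, 6+8=3, 6+10=5
a = 7: 7+2=9, 7+5=1, 7+8=4, 7+10=6
a = 9: 9+2=0, 9+5=3, 9+8=6, 9+10=8
a = 10: 10+2=1, 10+5=4, 10+8=7, 10+10=9
Distinct residues collected: {0, 1, 3, 4, 5, 6, 7, 8, 9, 10}
|A + B| = 10 (out of 11 total residues).

A + B = {0, 1, 3, 4, 5, 6, 7, 8, 9, 10}


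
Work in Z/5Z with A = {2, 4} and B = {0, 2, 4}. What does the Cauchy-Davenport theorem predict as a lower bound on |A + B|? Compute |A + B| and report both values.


Cauchy-Davenport: |A + B| ≥ min(p, |A| + |B| - 1) for A, B nonempty in Z/pZ.
|A| = 2, |B| = 3, p = 5.
CD lower bound = min(5, 2 + 3 - 1) = min(5, 4) = 4.
Compute A + B mod 5 directly:
a = 2: 2+0=2, 2+2=4, 2+4=1
a = 4: 4+0=4, 4+2=1, 4+4=3
A + B = {1, 2, 3, 4}, so |A + B| = 4.
Verify: 4 ≥ 4? Yes ✓.

CD lower bound = 4, actual |A + B| = 4.


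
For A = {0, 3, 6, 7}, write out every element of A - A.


A - A = {a - a' : a, a' ∈ A}.
Compute a - a' for each ordered pair (a, a'):
a = 0: 0-0=0, 0-3=-3, 0-6=-6, 0-7=-7
a = 3: 3-0=3, 3-3=0, 3-6=-3, 3-7=-4
a = 6: 6-0=6, 6-3=3, 6-6=0, 6-7=-1
a = 7: 7-0=7, 7-3=4, 7-6=1, 7-7=0
Collecting distinct values (and noting 0 appears from a-a):
A - A = {-7, -6, -4, -3, -1, 0, 1, 3, 4, 6, 7}
|A - A| = 11

A - A = {-7, -6, -4, -3, -1, 0, 1, 3, 4, 6, 7}


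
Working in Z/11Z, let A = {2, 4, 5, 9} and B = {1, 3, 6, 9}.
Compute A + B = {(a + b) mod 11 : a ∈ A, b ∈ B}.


Work in Z/11Z: reduce every sum a + b modulo 11.
Enumerate all 16 pairs:
a = 2: 2+1=3, 2+3=5, 2+6=8, 2+9=0
a = 4: 4+1=5, 4+3=7, 4+6=10, 4+9=2
a = 5: 5+1=6, 5+3=8, 5+6=0, 5+9=3
a = 9: 9+1=10, 9+3=1, 9+6=4, 9+9=7
Distinct residues collected: {0, 1, 2, 3, 4, 5, 6, 7, 8, 10}
|A + B| = 10 (out of 11 total residues).

A + B = {0, 1, 2, 3, 4, 5, 6, 7, 8, 10}


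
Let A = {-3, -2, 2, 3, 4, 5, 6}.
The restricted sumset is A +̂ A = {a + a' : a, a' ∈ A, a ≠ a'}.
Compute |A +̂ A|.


Restricted sumset: A +̂ A = {a + a' : a ∈ A, a' ∈ A, a ≠ a'}.
Equivalently, take A + A and drop any sum 2a that is achievable ONLY as a + a for a ∈ A (i.e. sums representable only with equal summands).
Enumerate pairs (a, a') with a < a' (symmetric, so each unordered pair gives one sum; this covers all a ≠ a'):
  -3 + -2 = -5
  -3 + 2 = -1
  -3 + 3 = 0
  -3 + 4 = 1
  -3 + 5 = 2
  -3 + 6 = 3
  -2 + 2 = 0
  -2 + 3 = 1
  -2 + 4 = 2
  -2 + 5 = 3
  -2 + 6 = 4
  2 + 3 = 5
  2 + 4 = 6
  2 + 5 = 7
  2 + 6 = 8
  3 + 4 = 7
  3 + 5 = 8
  3 + 6 = 9
  4 + 5 = 9
  4 + 6 = 10
  5 + 6 = 11
Collected distinct sums: {-5, -1, 0, 1, 2, 3, 4, 5, 6, 7, 8, 9, 10, 11}
|A +̂ A| = 14
(Reference bound: |A +̂ A| ≥ 2|A| - 3 for |A| ≥ 2, with |A| = 7 giving ≥ 11.)

|A +̂ A| = 14


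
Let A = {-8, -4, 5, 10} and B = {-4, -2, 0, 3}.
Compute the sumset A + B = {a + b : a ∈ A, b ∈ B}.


A + B = {a + b : a ∈ A, b ∈ B}.
Enumerate all |A|·|B| = 4·4 = 16 pairs (a, b) and collect distinct sums.
a = -8: -8+-4=-12, -8+-2=-10, -8+0=-8, -8+3=-5
a = -4: -4+-4=-8, -4+-2=-6, -4+0=-4, -4+3=-1
a = 5: 5+-4=1, 5+-2=3, 5+0=5, 5+3=8
a = 10: 10+-4=6, 10+-2=8, 10+0=10, 10+3=13
Collecting distinct sums: A + B = {-12, -10, -8, -6, -5, -4, -1, 1, 3, 5, 6, 8, 10, 13}
|A + B| = 14

A + B = {-12, -10, -8, -6, -5, -4, -1, 1, 3, 5, 6, 8, 10, 13}


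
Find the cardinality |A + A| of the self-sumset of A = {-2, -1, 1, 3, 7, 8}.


A + A = {a + a' : a, a' ∈ A}; |A| = 6.
General bounds: 2|A| - 1 ≤ |A + A| ≤ |A|(|A|+1)/2, i.e. 11 ≤ |A + A| ≤ 21.
Lower bound 2|A|-1 is attained iff A is an arithmetic progression.
Enumerate sums a + a' for a ≤ a' (symmetric, so this suffices):
a = -2: -2+-2=-4, -2+-1=-3, -2+1=-1, -2+3=1, -2+7=5, -2+8=6
a = -1: -1+-1=-2, -1+1=0, -1+3=2, -1+7=6, -1+8=7
a = 1: 1+1=2, 1+3=4, 1+7=8, 1+8=9
a = 3: 3+3=6, 3+7=10, 3+8=11
a = 7: 7+7=14, 7+8=15
a = 8: 8+8=16
Distinct sums: {-4, -3, -2, -1, 0, 1, 2, 4, 5, 6, 7, 8, 9, 10, 11, 14, 15, 16}
|A + A| = 18

|A + A| = 18


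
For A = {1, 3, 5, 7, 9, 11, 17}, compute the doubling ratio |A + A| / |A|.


|A| = 7.
Compute A + A by enumerating all 49 pairs.
A + A = {2, 4, 6, 8, 10, 12, 14, 16, 18, 20, 22, 24, 26, 28, 34}, so |A + A| = 15.
K = |A + A| / |A| = 15/7 (already in lowest terms) ≈ 2.1429.
Reference: AP of size 7 gives K = 13/7 ≈ 1.8571; a fully generic set of size 7 gives K ≈ 4.0000.

|A| = 7, |A + A| = 15, K = 15/7.


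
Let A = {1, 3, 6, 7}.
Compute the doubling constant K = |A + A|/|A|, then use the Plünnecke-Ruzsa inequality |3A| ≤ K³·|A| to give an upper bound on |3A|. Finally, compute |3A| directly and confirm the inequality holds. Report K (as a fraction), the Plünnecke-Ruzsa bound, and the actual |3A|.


|A| = 4.
Step 1: Compute A + A by enumerating all 16 pairs.
A + A = {2, 4, 6, 7, 8, 9, 10, 12, 13, 14}, so |A + A| = 10.
Step 2: Doubling constant K = |A + A|/|A| = 10/4 = 10/4 ≈ 2.5000.
Step 3: Plünnecke-Ruzsa gives |3A| ≤ K³·|A| = (2.5000)³ · 4 ≈ 62.5000.
Step 4: Compute 3A = A + A + A directly by enumerating all triples (a,b,c) ∈ A³; |3A| = 17.
Step 5: Check 17 ≤ 62.5000? Yes ✓.

K = 10/4, Plünnecke-Ruzsa bound K³|A| ≈ 62.5000, |3A| = 17, inequality holds.


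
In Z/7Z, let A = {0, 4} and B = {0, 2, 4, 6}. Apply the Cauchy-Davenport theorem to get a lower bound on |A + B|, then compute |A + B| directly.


Cauchy-Davenport: |A + B| ≥ min(p, |A| + |B| - 1) for A, B nonempty in Z/pZ.
|A| = 2, |B| = 4, p = 7.
CD lower bound = min(7, 2 + 4 - 1) = min(7, 5) = 5.
Compute A + B mod 7 directly:
a = 0: 0+0=0, 0+2=2, 0+4=4, 0+6=6
a = 4: 4+0=4, 4+2=6, 4+4=1, 4+6=3
A + B = {0, 1, 2, 3, 4, 6}, so |A + B| = 6.
Verify: 6 ≥ 5? Yes ✓.

CD lower bound = 5, actual |A + B| = 6.


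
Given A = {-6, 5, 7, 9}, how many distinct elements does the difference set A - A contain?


A - A = {a - a' : a, a' ∈ A}; |A| = 4.
Bounds: 2|A|-1 ≤ |A - A| ≤ |A|² - |A| + 1, i.e. 7 ≤ |A - A| ≤ 13.
Note: 0 ∈ A - A always (from a - a). The set is symmetric: if d ∈ A - A then -d ∈ A - A.
Enumerate nonzero differences d = a - a' with a > a' (then include -d):
Positive differences: {2, 4, 11, 13, 15}
Full difference set: {0} ∪ (positive diffs) ∪ (negative diffs).
|A - A| = 1 + 2·5 = 11 (matches direct enumeration: 11).

|A - A| = 11


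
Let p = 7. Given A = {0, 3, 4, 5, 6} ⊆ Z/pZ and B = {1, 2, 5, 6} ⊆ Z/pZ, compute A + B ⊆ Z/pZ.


Work in Z/7Z: reduce every sum a + b modulo 7.
Enumerate all 20 pairs:
a = 0: 0+1=1, 0+2=2, 0+5=5, 0+6=6
a = 3: 3+1=4, 3+2=5, 3+5=1, 3+6=2
a = 4: 4+1=5, 4+2=6, 4+5=2, 4+6=3
a = 5: 5+1=6, 5+2=0, 5+5=3, 5+6=4
a = 6: 6+1=0, 6+2=1, 6+5=4, 6+6=5
Distinct residues collected: {0, 1, 2, 3, 4, 5, 6}
|A + B| = 7 (out of 7 total residues).

A + B = {0, 1, 2, 3, 4, 5, 6}


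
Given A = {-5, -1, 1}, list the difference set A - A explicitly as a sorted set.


A - A = {a - a' : a, a' ∈ A}.
Compute a - a' for each ordered pair (a, a'):
a = -5: -5--5=0, -5--1=-4, -5-1=-6
a = -1: -1--5=4, -1--1=0, -1-1=-2
a = 1: 1--5=6, 1--1=2, 1-1=0
Collecting distinct values (and noting 0 appears from a-a):
A - A = {-6, -4, -2, 0, 2, 4, 6}
|A - A| = 7

A - A = {-6, -4, -2, 0, 2, 4, 6}


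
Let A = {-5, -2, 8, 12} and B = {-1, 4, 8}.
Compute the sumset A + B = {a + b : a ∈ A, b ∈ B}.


A + B = {a + b : a ∈ A, b ∈ B}.
Enumerate all |A|·|B| = 4·3 = 12 pairs (a, b) and collect distinct sums.
a = -5: -5+-1=-6, -5+4=-1, -5+8=3
a = -2: -2+-1=-3, -2+4=2, -2+8=6
a = 8: 8+-1=7, 8+4=12, 8+8=16
a = 12: 12+-1=11, 12+4=16, 12+8=20
Collecting distinct sums: A + B = {-6, -3, -1, 2, 3, 6, 7, 11, 12, 16, 20}
|A + B| = 11

A + B = {-6, -3, -1, 2, 3, 6, 7, 11, 12, 16, 20}


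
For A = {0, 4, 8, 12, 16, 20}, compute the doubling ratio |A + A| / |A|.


|A| = 6.
Compute A + A by enumerating all 36 pairs.
A + A = {0, 4, 8, 12, 16, 20, 24, 28, 32, 36, 40}, so |A + A| = 11.
K = |A + A| / |A| = 11/6 (already in lowest terms) ≈ 1.8333.
Reference: AP of size 6 gives K = 11/6 ≈ 1.8333; a fully generic set of size 6 gives K ≈ 3.5000.

|A| = 6, |A + A| = 11, K = 11/6.


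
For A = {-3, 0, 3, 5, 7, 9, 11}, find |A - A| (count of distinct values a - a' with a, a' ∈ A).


A - A = {a - a' : a, a' ∈ A}; |A| = 7.
Bounds: 2|A|-1 ≤ |A - A| ≤ |A|² - |A| + 1, i.e. 13 ≤ |A - A| ≤ 43.
Note: 0 ∈ A - A always (from a - a). The set is symmetric: if d ∈ A - A then -d ∈ A - A.
Enumerate nonzero differences d = a - a' with a > a' (then include -d):
Positive differences: {2, 3, 4, 5, 6, 7, 8, 9, 10, 11, 12, 14}
Full difference set: {0} ∪ (positive diffs) ∪ (negative diffs).
|A - A| = 1 + 2·12 = 25 (matches direct enumeration: 25).

|A - A| = 25


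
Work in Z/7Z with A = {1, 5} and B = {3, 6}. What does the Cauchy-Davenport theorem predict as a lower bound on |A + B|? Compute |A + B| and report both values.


Cauchy-Davenport: |A + B| ≥ min(p, |A| + |B| - 1) for A, B nonempty in Z/pZ.
|A| = 2, |B| = 2, p = 7.
CD lower bound = min(7, 2 + 2 - 1) = min(7, 3) = 3.
Compute A + B mod 7 directly:
a = 1: 1+3=4, 1+6=0
a = 5: 5+3=1, 5+6=4
A + B = {0, 1, 4}, so |A + B| = 3.
Verify: 3 ≥ 3? Yes ✓.

CD lower bound = 3, actual |A + B| = 3.


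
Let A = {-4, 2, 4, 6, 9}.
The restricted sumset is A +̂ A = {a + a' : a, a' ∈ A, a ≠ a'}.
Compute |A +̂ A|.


Restricted sumset: A +̂ A = {a + a' : a ∈ A, a' ∈ A, a ≠ a'}.
Equivalently, take A + A and drop any sum 2a that is achievable ONLY as a + a for a ∈ A (i.e. sums representable only with equal summands).
Enumerate pairs (a, a') with a < a' (symmetric, so each unordered pair gives one sum; this covers all a ≠ a'):
  -4 + 2 = -2
  -4 + 4 = 0
  -4 + 6 = 2
  -4 + 9 = 5
  2 + 4 = 6
  2 + 6 = 8
  2 + 9 = 11
  4 + 6 = 10
  4 + 9 = 13
  6 + 9 = 15
Collected distinct sums: {-2, 0, 2, 5, 6, 8, 10, 11, 13, 15}
|A +̂ A| = 10
(Reference bound: |A +̂ A| ≥ 2|A| - 3 for |A| ≥ 2, with |A| = 5 giving ≥ 7.)

|A +̂ A| = 10


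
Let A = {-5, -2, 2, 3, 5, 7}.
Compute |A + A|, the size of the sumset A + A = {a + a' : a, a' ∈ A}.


A + A = {a + a' : a, a' ∈ A}; |A| = 6.
General bounds: 2|A| - 1 ≤ |A + A| ≤ |A|(|A|+1)/2, i.e. 11 ≤ |A + A| ≤ 21.
Lower bound 2|A|-1 is attained iff A is an arithmetic progression.
Enumerate sums a + a' for a ≤ a' (symmetric, so this suffices):
a = -5: -5+-5=-10, -5+-2=-7, -5+2=-3, -5+3=-2, -5+5=0, -5+7=2
a = -2: -2+-2=-4, -2+2=0, -2+3=1, -2+5=3, -2+7=5
a = 2: 2+2=4, 2+3=5, 2+5=7, 2+7=9
a = 3: 3+3=6, 3+5=8, 3+7=10
a = 5: 5+5=10, 5+7=12
a = 7: 7+7=14
Distinct sums: {-10, -7, -4, -3, -2, 0, 1, 2, 3, 4, 5, 6, 7, 8, 9, 10, 12, 14}
|A + A| = 18

|A + A| = 18


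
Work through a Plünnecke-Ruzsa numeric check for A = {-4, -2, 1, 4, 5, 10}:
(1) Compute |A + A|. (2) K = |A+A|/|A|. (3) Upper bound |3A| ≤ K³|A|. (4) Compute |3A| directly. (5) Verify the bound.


|A| = 6.
Step 1: Compute A + A by enumerating all 36 pairs.
A + A = {-8, -6, -4, -3, -1, 0, 1, 2, 3, 5, 6, 8, 9, 10, 11, 14, 15, 20}, so |A + A| = 18.
Step 2: Doubling constant K = |A + A|/|A| = 18/6 = 18/6 ≈ 3.0000.
Step 3: Plünnecke-Ruzsa gives |3A| ≤ K³·|A| = (3.0000)³ · 6 ≈ 162.0000.
Step 4: Compute 3A = A + A + A directly by enumerating all triples (a,b,c) ∈ A³; |3A| = 34.
Step 5: Check 34 ≤ 162.0000? Yes ✓.

K = 18/6, Plünnecke-Ruzsa bound K³|A| ≈ 162.0000, |3A| = 34, inequality holds.


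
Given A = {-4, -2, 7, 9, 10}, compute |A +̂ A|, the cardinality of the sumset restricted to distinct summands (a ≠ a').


Restricted sumset: A +̂ A = {a + a' : a ∈ A, a' ∈ A, a ≠ a'}.
Equivalently, take A + A and drop any sum 2a that is achievable ONLY as a + a for a ∈ A (i.e. sums representable only with equal summands).
Enumerate pairs (a, a') with a < a' (symmetric, so each unordered pair gives one sum; this covers all a ≠ a'):
  -4 + -2 = -6
  -4 + 7 = 3
  -4 + 9 = 5
  -4 + 10 = 6
  -2 + 7 = 5
  -2 + 9 = 7
  -2 + 10 = 8
  7 + 9 = 16
  7 + 10 = 17
  9 + 10 = 19
Collected distinct sums: {-6, 3, 5, 6, 7, 8, 16, 17, 19}
|A +̂ A| = 9
(Reference bound: |A +̂ A| ≥ 2|A| - 3 for |A| ≥ 2, with |A| = 5 giving ≥ 7.)

|A +̂ A| = 9


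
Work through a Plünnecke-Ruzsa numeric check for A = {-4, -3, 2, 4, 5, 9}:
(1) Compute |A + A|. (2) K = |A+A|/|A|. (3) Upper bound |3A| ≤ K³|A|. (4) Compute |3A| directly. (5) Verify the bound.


|A| = 6.
Step 1: Compute A + A by enumerating all 36 pairs.
A + A = {-8, -7, -6, -2, -1, 0, 1, 2, 4, 5, 6, 7, 8, 9, 10, 11, 13, 14, 18}, so |A + A| = 19.
Step 2: Doubling constant K = |A + A|/|A| = 19/6 = 19/6 ≈ 3.1667.
Step 3: Plünnecke-Ruzsa gives |3A| ≤ K³·|A| = (3.1667)³ · 6 ≈ 190.5278.
Step 4: Compute 3A = A + A + A directly by enumerating all triples (a,b,c) ∈ A³; |3A| = 34.
Step 5: Check 34 ≤ 190.5278? Yes ✓.

K = 19/6, Plünnecke-Ruzsa bound K³|A| ≈ 190.5278, |3A| = 34, inequality holds.


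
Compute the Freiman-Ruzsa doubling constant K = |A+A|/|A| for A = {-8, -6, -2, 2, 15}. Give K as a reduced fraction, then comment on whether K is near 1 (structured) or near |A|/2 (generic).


|A| = 5.
Compute A + A by enumerating all 25 pairs.
A + A = {-16, -14, -12, -10, -8, -6, -4, 0, 4, 7, 9, 13, 17, 30}, so |A + A| = 14.
K = |A + A| / |A| = 14/5 (already in lowest terms) ≈ 2.8000.
Reference: AP of size 5 gives K = 9/5 ≈ 1.8000; a fully generic set of size 5 gives K ≈ 3.0000.

|A| = 5, |A + A| = 14, K = 14/5.


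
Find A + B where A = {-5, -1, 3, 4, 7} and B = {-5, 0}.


A + B = {a + b : a ∈ A, b ∈ B}.
Enumerate all |A|·|B| = 5·2 = 10 pairs (a, b) and collect distinct sums.
a = -5: -5+-5=-10, -5+0=-5
a = -1: -1+-5=-6, -1+0=-1
a = 3: 3+-5=-2, 3+0=3
a = 4: 4+-5=-1, 4+0=4
a = 7: 7+-5=2, 7+0=7
Collecting distinct sums: A + B = {-10, -6, -5, -2, -1, 2, 3, 4, 7}
|A + B| = 9

A + B = {-10, -6, -5, -2, -1, 2, 3, 4, 7}


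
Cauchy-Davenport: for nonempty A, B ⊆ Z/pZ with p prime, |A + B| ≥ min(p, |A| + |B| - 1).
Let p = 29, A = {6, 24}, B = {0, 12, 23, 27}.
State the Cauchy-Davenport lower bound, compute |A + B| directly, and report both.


Cauchy-Davenport: |A + B| ≥ min(p, |A| + |B| - 1) for A, B nonempty in Z/pZ.
|A| = 2, |B| = 4, p = 29.
CD lower bound = min(29, 2 + 4 - 1) = min(29, 5) = 5.
Compute A + B mod 29 directly:
a = 6: 6+0=6, 6+12=18, 6+23=0, 6+27=4
a = 24: 24+0=24, 24+12=7, 24+23=18, 24+27=22
A + B = {0, 4, 6, 7, 18, 22, 24}, so |A + B| = 7.
Verify: 7 ≥ 5? Yes ✓.

CD lower bound = 5, actual |A + B| = 7.


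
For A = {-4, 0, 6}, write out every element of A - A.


A - A = {a - a' : a, a' ∈ A}.
Compute a - a' for each ordered pair (a, a'):
a = -4: -4--4=0, -4-0=-4, -4-6=-10
a = 0: 0--4=4, 0-0=0, 0-6=-6
a = 6: 6--4=10, 6-0=6, 6-6=0
Collecting distinct values (and noting 0 appears from a-a):
A - A = {-10, -6, -4, 0, 4, 6, 10}
|A - A| = 7

A - A = {-10, -6, -4, 0, 4, 6, 10}


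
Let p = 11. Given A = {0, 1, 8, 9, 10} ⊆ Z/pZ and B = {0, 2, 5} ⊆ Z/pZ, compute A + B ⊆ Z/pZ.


Work in Z/11Z: reduce every sum a + b modulo 11.
Enumerate all 15 pairs:
a = 0: 0+0=0, 0+2=2, 0+5=5
a = 1: 1+0=1, 1+2=3, 1+5=6
a = 8: 8+0=8, 8+2=10, 8+5=2
a = 9: 9+0=9, 9+2=0, 9+5=3
a = 10: 10+0=10, 10+2=1, 10+5=4
Distinct residues collected: {0, 1, 2, 3, 4, 5, 6, 8, 9, 10}
|A + B| = 10 (out of 11 total residues).

A + B = {0, 1, 2, 3, 4, 5, 6, 8, 9, 10}


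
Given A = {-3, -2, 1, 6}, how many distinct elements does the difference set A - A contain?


A - A = {a - a' : a, a' ∈ A}; |A| = 4.
Bounds: 2|A|-1 ≤ |A - A| ≤ |A|² - |A| + 1, i.e. 7 ≤ |A - A| ≤ 13.
Note: 0 ∈ A - A always (from a - a). The set is symmetric: if d ∈ A - A then -d ∈ A - A.
Enumerate nonzero differences d = a - a' with a > a' (then include -d):
Positive differences: {1, 3, 4, 5, 8, 9}
Full difference set: {0} ∪ (positive diffs) ∪ (negative diffs).
|A - A| = 1 + 2·6 = 13 (matches direct enumeration: 13).

|A - A| = 13


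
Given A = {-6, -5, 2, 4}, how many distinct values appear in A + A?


A + A = {a + a' : a, a' ∈ A}; |A| = 4.
General bounds: 2|A| - 1 ≤ |A + A| ≤ |A|(|A|+1)/2, i.e. 7 ≤ |A + A| ≤ 10.
Lower bound 2|A|-1 is attained iff A is an arithmetic progression.
Enumerate sums a + a' for a ≤ a' (symmetric, so this suffices):
a = -6: -6+-6=-12, -6+-5=-11, -6+2=-4, -6+4=-2
a = -5: -5+-5=-10, -5+2=-3, -5+4=-1
a = 2: 2+2=4, 2+4=6
a = 4: 4+4=8
Distinct sums: {-12, -11, -10, -4, -3, -2, -1, 4, 6, 8}
|A + A| = 10

|A + A| = 10


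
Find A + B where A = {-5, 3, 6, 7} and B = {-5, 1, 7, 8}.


A + B = {a + b : a ∈ A, b ∈ B}.
Enumerate all |A|·|B| = 4·4 = 16 pairs (a, b) and collect distinct sums.
a = -5: -5+-5=-10, -5+1=-4, -5+7=2, -5+8=3
a = 3: 3+-5=-2, 3+1=4, 3+7=10, 3+8=11
a = 6: 6+-5=1, 6+1=7, 6+7=13, 6+8=14
a = 7: 7+-5=2, 7+1=8, 7+7=14, 7+8=15
Collecting distinct sums: A + B = {-10, -4, -2, 1, 2, 3, 4, 7, 8, 10, 11, 13, 14, 15}
|A + B| = 14

A + B = {-10, -4, -2, 1, 2, 3, 4, 7, 8, 10, 11, 13, 14, 15}


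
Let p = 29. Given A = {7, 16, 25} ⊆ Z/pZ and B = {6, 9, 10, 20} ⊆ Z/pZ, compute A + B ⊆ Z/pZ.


Work in Z/29Z: reduce every sum a + b modulo 29.
Enumerate all 12 pairs:
a = 7: 7+6=13, 7+9=16, 7+10=17, 7+20=27
a = 16: 16+6=22, 16+9=25, 16+10=26, 16+20=7
a = 25: 25+6=2, 25+9=5, 25+10=6, 25+20=16
Distinct residues collected: {2, 5, 6, 7, 13, 16, 17, 22, 25, 26, 27}
|A + B| = 11 (out of 29 total residues).

A + B = {2, 5, 6, 7, 13, 16, 17, 22, 25, 26, 27}


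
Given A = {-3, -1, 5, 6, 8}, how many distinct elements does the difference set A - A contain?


A - A = {a - a' : a, a' ∈ A}; |A| = 5.
Bounds: 2|A|-1 ≤ |A - A| ≤ |A|² - |A| + 1, i.e. 9 ≤ |A - A| ≤ 21.
Note: 0 ∈ A - A always (from a - a). The set is symmetric: if d ∈ A - A then -d ∈ A - A.
Enumerate nonzero differences d = a - a' with a > a' (then include -d):
Positive differences: {1, 2, 3, 6, 7, 8, 9, 11}
Full difference set: {0} ∪ (positive diffs) ∪ (negative diffs).
|A - A| = 1 + 2·8 = 17 (matches direct enumeration: 17).

|A - A| = 17


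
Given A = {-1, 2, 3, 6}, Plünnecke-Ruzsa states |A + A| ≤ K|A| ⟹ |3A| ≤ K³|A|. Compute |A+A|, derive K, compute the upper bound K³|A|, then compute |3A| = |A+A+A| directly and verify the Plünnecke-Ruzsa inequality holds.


|A| = 4.
Step 1: Compute A + A by enumerating all 16 pairs.
A + A = {-2, 1, 2, 4, 5, 6, 8, 9, 12}, so |A + A| = 9.
Step 2: Doubling constant K = |A + A|/|A| = 9/4 = 9/4 ≈ 2.2500.
Step 3: Plünnecke-Ruzsa gives |3A| ≤ K³·|A| = (2.2500)³ · 4 ≈ 45.5625.
Step 4: Compute 3A = A + A + A directly by enumerating all triples (a,b,c) ∈ A³; |3A| = 16.
Step 5: Check 16 ≤ 45.5625? Yes ✓.

K = 9/4, Plünnecke-Ruzsa bound K³|A| ≈ 45.5625, |3A| = 16, inequality holds.
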